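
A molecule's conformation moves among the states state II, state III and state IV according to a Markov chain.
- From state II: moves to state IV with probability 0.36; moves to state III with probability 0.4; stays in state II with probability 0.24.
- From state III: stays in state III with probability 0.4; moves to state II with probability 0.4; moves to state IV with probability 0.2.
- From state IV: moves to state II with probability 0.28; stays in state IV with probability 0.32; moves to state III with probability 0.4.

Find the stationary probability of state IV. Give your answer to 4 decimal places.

0.2846

Let the stationary distribution be π with π = πP and π_1 + π_2 + π_3 = 1.
π_1 = 0.24·π_1 + 0.4·π_2 + 0.28·π_3
π_2 = 0.4·π_1 + 0.4·π_2 + 0.4·π_3
Solving with the normalization constraint gives π = (0.3154, 0.4000, 0.2846).
So the stationary probability of state IV is 0.2846.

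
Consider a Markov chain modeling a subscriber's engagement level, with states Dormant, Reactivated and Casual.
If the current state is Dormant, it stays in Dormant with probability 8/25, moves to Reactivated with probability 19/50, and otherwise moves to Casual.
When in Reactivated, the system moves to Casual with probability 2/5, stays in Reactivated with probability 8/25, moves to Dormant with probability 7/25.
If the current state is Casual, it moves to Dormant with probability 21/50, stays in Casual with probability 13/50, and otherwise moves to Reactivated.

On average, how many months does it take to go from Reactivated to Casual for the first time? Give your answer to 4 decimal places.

2.6966

Let t(s) be the expected number of months to first reach Casual from state s, with t(Casual) = 0. Conditioning on the first month:
t(Dormant) = 1 + 0.32·t(Dormant) + 0.38·t(Reactivated)
t(Reactivated) = 1 + 0.28·t(Dormant) + 0.32·t(Reactivated)
Solving: t(Dormant) = 2.9775, t(Reactivated) = 2.6966.
Expected months from Reactivated to Casual: 2.6966.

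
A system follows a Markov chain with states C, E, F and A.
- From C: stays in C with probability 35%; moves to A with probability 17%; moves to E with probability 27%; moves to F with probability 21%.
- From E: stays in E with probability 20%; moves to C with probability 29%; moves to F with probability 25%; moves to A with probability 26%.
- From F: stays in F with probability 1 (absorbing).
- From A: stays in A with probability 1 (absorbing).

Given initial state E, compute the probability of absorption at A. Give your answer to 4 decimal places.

Let h(s) be the probability of absorption at A starting from transient state s. Then h(A) = 1 and h(F) = 0. By first-step analysis:
h(C) = 0.35·h(C) + 0.27·h(E) + 0.21·0 + 0.17·1
h(E) = 0.29·h(C) + 0.2·h(E) + 0.25·0 + 0.26·1
Solving: h(C) = 0.4668, h(E) = 0.4942.
Starting from E, the probability is 0.4942.

0.4942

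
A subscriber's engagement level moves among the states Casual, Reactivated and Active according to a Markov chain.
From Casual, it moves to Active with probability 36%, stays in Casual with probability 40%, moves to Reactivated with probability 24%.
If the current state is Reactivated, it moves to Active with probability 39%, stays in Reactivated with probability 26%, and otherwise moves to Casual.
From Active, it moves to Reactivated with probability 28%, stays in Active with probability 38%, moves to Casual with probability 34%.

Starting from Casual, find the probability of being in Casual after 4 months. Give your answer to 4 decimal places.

Propagate the distribution vector 4 months from Casual.
After 0 months: (1.0000, 0.0000, 0.0000)
After 1 month: (0.4000, 0.2400, 0.3600)
After 2 months: (0.3664, 0.2592, 0.3744)
After 3 months: (0.3646, 0.2602, 0.3753)
After 4 months: (0.3645, 0.2602, 0.3753)
P(in Casual after 4 months) = 0.3645

0.3645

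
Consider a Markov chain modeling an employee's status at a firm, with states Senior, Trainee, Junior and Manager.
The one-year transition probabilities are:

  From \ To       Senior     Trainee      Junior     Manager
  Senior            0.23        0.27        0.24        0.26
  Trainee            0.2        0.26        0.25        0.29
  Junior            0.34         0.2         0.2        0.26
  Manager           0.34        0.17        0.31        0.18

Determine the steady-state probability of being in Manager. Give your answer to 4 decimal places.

Let the stationary distribution be π with π = πP and π_1 + π_2 + π_3 + π_4 = 1.
π_1 = 0.23·π_1 + 0.2·π_2 + 0.34·π_3 + 0.34·π_4
π_2 = 0.27·π_1 + 0.26·π_2 + 0.2·π_3 + 0.17·π_4
π_3 = 0.24·π_1 + 0.25·π_2 + 0.2·π_3 + 0.31·π_4
Solving with the normalization constraint gives π = (0.2779, 0.2256, 0.2496, 0.2470).
So the stationary probability of Manager is 0.2470.

0.2470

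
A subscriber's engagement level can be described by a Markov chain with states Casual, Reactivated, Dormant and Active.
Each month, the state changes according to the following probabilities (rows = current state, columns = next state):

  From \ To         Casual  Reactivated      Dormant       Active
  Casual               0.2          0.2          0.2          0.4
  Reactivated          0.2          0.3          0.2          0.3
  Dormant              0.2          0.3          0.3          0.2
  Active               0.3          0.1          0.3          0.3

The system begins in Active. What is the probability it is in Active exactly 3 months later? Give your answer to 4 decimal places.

0.2970

Propagate the distribution vector 3 months from Active.
After 0 months: (0.0000, 0.0000, 0.0000, 1.0000)
After 1 month: (0.3000, 0.1000, 0.3000, 0.3000)
After 2 months: (0.2300, 0.2100, 0.2600, 0.3000)
After 3 months: (0.2300, 0.2170, 0.2560, 0.2970)
P(in Active after 3 months) = 0.2970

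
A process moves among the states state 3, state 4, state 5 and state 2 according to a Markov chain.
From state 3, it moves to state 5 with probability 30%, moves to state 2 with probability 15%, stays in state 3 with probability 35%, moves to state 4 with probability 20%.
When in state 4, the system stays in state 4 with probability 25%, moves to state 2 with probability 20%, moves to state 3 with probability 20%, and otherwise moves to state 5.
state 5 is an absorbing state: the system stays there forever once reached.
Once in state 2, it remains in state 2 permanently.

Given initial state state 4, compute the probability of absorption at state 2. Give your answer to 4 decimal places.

0.3575

Let h(s) be the probability of absorption at state 2 starting from transient state s. Then h(state 2) = 1 and h(state 5) = 0. By first-step analysis:
h(state 3) = 0.35·h(state 3) + 0.2·h(state 4) + 0.3·0 + 0.15·1
h(state 4) = 0.2·h(state 3) + 0.25·h(state 4) + 0.35·0 + 0.2·1
Solving: h(state 3) = 0.3408, h(state 4) = 0.3575.
Starting from state 4, the probability is 0.3575.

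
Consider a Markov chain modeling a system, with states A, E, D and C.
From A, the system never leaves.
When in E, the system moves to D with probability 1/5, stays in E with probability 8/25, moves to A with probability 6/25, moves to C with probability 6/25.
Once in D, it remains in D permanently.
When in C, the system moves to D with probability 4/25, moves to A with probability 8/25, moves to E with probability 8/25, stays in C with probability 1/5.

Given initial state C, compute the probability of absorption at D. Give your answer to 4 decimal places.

0.3699

Let h(s) be the probability of absorption at D starting from transient state s. Then h(D) = 1 and h(A) = 0. By first-step analysis:
h(E) = 0.24·0 + 0.32·h(E) + 0.2·1 + 0.24·h(C)
h(C) = 0.32·0 + 0.32·h(E) + 0.16·1 + 0.2·h(C)
Solving: h(E) = 0.4247, h(C) = 0.3699.
Starting from C, the probability is 0.3699.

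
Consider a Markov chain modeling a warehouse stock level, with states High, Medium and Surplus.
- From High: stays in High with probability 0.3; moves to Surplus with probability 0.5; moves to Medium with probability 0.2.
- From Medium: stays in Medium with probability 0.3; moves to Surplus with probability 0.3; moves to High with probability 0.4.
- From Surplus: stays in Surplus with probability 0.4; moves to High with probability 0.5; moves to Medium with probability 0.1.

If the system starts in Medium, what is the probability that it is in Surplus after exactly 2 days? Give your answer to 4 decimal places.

Sum over the intermediate state after 1 day:
P = P(Medium→High)·P(High→Surplus) + P(Medium→Medium)·P(Medium→Surplus) + P(Medium→Surplus)·P(Surplus→Surplus)
  = 0.4×0.5 + 0.3×0.3 + 0.3×0.4
  = 0.2000 + 0.0900 + 0.1200 = 0.4100

0.4100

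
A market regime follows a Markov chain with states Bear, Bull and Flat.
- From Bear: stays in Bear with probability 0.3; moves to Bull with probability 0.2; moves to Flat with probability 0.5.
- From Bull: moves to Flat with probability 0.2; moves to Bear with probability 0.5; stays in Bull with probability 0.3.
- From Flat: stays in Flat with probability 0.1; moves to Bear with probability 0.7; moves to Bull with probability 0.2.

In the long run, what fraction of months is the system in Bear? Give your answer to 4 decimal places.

0.4683

Let the stationary distribution be π with π = πP and π_1 + π_2 + π_3 = 1.
π_1 = 0.3·π_1 + 0.5·π_2 + 0.7·π_3
π_2 = 0.2·π_1 + 0.3·π_2 + 0.2·π_3
Solving with the normalization constraint gives π = (0.4683, 0.2222, 0.3095).
So the stationary probability of Bear is 0.4683.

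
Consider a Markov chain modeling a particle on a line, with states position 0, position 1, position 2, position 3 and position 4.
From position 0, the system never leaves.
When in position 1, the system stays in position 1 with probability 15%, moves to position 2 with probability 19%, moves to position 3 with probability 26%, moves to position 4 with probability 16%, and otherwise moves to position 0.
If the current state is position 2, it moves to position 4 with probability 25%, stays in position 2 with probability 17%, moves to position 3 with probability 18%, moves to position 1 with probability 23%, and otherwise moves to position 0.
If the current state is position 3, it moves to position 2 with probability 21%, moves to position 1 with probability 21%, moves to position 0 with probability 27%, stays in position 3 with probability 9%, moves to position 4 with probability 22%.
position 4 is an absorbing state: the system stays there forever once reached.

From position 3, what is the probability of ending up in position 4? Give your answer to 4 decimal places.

0.4669

Let h(s) be the probability of absorption at position 4 starting from transient state s. Then h(position 4) = 1 and h(position 0) = 0. By first-step analysis:
h(position 1) = 0.24·0 + 0.15·h(position 1) + 0.19·h(position 2) + 0.26·h(position 3) + 0.16·1
h(position 2) = 0.17·0 + 0.23·h(position 1) + 0.17·h(position 2) + 0.18·h(position 3) + 0.25·1
h(position 3) = 0.27·0 + 0.21·h(position 1) + 0.21·h(position 2) + 0.09·h(position 3) + 0.22·1
Solving: h(position 1) = 0.4488, h(position 2) = 0.5268, h(position 3) = 0.4669.
Starting from position 3, the probability is 0.4669.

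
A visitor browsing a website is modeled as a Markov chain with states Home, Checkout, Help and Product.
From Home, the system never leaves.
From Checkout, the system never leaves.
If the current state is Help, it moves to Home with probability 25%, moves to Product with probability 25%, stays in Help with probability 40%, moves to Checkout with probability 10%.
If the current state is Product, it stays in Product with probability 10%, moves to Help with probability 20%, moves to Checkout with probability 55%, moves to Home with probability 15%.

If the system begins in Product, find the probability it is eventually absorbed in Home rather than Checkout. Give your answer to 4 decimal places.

Let h(s) be the probability of absorption at Home starting from transient state s. Then h(Home) = 1 and h(Checkout) = 0. By first-step analysis:
h(Help) = 0.25·1 + 0.1·0 + 0.4·h(Help) + 0.25·h(Product)
h(Product) = 0.15·1 + 0.55·0 + 0.2·h(Help) + 0.1·h(Product)
Solving: h(Help) = 0.5357, h(Product) = 0.2857.
Starting from Product, the probability is 0.2857.

0.2857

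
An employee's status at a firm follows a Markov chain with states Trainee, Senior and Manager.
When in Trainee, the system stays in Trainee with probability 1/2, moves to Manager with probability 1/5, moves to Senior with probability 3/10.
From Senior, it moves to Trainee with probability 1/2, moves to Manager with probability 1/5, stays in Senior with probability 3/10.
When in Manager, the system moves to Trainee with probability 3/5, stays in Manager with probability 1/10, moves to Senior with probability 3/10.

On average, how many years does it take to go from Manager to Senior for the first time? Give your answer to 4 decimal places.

Let t(s) be the expected number of years to first reach Senior from state s, with t(Senior) = 0. Conditioning on the first year:
t(Trainee) = 1 + 0.5·t(Trainee) + 0.2·t(Manager)
t(Manager) = 1 + 0.6·t(Trainee) + 0.1·t(Manager)
Solving: t(Trainee) = 3.3333, t(Manager) = 3.3333.
Expected years from Manager to Senior: 3.3333.

3.3333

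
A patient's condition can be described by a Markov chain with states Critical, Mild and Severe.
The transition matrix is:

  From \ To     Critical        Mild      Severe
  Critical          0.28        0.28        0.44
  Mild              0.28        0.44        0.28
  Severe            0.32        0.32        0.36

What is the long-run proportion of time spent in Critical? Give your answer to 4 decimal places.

0.2942

Let the stationary distribution be π with π = πP and π_1 + π_2 + π_3 = 1.
π_1 = 0.28·π_1 + 0.28·π_2 + 0.32·π_3
π_2 = 0.28·π_1 + 0.44·π_2 + 0.32·π_3
Solving with the normalization constraint gives π = (0.2942, 0.3503, 0.3555).
So the stationary probability of Critical is 0.2942.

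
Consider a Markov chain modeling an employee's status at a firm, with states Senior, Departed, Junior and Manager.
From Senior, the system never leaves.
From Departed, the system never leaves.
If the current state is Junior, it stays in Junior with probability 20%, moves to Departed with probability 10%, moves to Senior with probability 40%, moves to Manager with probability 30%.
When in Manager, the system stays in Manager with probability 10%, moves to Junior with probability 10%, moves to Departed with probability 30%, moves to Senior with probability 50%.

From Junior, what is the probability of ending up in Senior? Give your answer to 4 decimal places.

Let h(s) be the probability of absorption at Senior starting from transient state s. Then h(Senior) = 1 and h(Departed) = 0. By first-step analysis:
h(Junior) = 0.4·1 + 0.1·0 + 0.2·h(Junior) + 0.3·h(Manager)
h(Manager) = 0.5·1 + 0.3·0 + 0.1·h(Junior) + 0.1·h(Manager)
Solving: h(Junior) = 0.7391, h(Manager) = 0.6377.
Starting from Junior, the probability is 0.7391.

0.7391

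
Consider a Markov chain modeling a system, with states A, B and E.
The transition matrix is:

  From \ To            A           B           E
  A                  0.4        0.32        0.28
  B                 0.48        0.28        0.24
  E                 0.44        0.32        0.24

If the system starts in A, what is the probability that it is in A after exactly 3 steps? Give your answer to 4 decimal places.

0.4348

Propagate the distribution vector 3 steps from A.
After 0 steps: (1.0000, 0.0000, 0.0000)
After 1 step: (0.4000, 0.3200, 0.2800)
After 2 steps: (0.4368, 0.3072, 0.2560)
After 3 steps: (0.4348, 0.3077, 0.2575)
P(in A after 3 steps) = 0.4348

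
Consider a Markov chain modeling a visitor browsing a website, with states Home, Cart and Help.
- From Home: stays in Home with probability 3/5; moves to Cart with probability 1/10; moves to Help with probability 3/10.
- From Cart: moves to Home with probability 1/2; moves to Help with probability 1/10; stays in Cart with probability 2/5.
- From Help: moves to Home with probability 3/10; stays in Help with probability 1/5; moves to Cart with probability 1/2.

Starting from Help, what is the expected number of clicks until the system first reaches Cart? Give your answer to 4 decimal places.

3.0435

Let t(s) be the expected number of clicks to first reach Cart from state s, with t(Cart) = 0. Conditioning on the first click:
t(Home) = 1 + 0.6·t(Home) + 0.3·t(Help)
t(Help) = 1 + 0.3·t(Home) + 0.2·t(Help)
Solving: t(Home) = 4.7826, t(Help) = 3.0435.
Expected clicks from Help to Cart: 3.0435.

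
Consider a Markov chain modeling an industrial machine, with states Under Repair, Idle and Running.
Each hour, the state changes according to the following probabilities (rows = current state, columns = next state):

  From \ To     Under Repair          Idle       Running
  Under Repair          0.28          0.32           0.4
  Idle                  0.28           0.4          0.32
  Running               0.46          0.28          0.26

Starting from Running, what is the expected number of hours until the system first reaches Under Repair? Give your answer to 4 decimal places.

2.4831

Let t(s) be the expected number of hours to first reach Under Repair from state s, with t(Under Repair) = 0. Conditioning on the first hour:
t(Idle) = 1 + 0.4·t(Idle) + 0.32·t(Running)
t(Running) = 1 + 0.28·t(Idle) + 0.26·t(Running)
Solving: t(Idle) = 2.9910, t(Running) = 2.4831.
Expected hours from Running to Under Repair: 2.4831.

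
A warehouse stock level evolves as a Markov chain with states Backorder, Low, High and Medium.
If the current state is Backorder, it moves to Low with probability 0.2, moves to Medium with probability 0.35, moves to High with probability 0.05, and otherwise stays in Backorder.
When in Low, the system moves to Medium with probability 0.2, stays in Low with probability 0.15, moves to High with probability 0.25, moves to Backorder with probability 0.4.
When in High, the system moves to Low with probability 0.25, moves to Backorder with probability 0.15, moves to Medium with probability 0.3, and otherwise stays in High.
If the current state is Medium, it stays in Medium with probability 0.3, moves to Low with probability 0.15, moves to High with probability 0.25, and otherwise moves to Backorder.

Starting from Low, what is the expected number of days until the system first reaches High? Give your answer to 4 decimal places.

5.6921

Let t(s) be the expected number of days to first reach High from state s, with t(High) = 0. Conditioning on the first day:
t(Backorder) = 1 + 0.4·t(Backorder) + 0.2·t(Low) + 0.35·t(Medium)
t(Low) = 1 + 0.4·t(Backorder) + 0.15·t(Low) + 0.2·t(Medium)
t(Medium) = 1 + 0.3·t(Backorder) + 0.15·t(Low) + 0.3·t(Medium)
Solving: t(Backorder) = 6.8118, t(Low) = 5.6921, t(Medium) = 5.5677.
Expected days from Low to High: 5.6921.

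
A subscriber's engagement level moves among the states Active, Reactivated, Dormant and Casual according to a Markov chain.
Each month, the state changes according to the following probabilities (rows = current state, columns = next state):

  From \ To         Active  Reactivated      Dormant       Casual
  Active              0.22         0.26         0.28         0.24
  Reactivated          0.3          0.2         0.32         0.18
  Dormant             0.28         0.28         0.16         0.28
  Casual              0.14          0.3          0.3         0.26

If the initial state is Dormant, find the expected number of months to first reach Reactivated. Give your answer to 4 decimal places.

3.5622

Let t(s) be the expected number of months to first reach Reactivated from state s, with t(Reactivated) = 0. Conditioning on the first month:
t(Active) = 1 + 0.22·t(Active) + 0.28·t(Dormant) + 0.24·t(Casual)
t(Dormant) = 1 + 0.28·t(Active) + 0.16·t(Dormant) + 0.28·t(Casual)
t(Casual) = 1 + 0.14·t(Active) + 0.3·t(Dormant) + 0.26·t(Casual)
Solving: t(Active) = 3.6324, t(Dormant) = 3.5622, t(Casual) = 3.4827.
Expected months from Dormant to Reactivated: 3.5622.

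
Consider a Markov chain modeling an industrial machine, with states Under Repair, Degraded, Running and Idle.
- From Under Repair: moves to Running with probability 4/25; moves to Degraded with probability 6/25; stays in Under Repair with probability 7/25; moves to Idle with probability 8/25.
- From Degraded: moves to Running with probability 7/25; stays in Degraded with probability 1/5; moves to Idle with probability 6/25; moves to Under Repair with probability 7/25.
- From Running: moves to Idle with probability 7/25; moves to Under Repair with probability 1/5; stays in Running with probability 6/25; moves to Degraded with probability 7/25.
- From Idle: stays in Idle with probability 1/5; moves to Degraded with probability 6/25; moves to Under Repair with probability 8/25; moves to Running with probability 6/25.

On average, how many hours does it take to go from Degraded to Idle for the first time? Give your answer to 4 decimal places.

Let t(s) be the expected number of hours to first reach Idle from state s, with t(Idle) = 0. Conditioning on the first hour:
t(Under Repair) = 1 + 0.28·t(Under Repair) + 0.24·t(Degraded) + 0.16·t(Running)
t(Degraded) = 1 + 0.28·t(Under Repair) + 0.2·t(Degraded) + 0.28·t(Running)
t(Running) = 1 + 0.2·t(Under Repair) + 0.28·t(Degraded) + 0.24·t(Running)
Solving: t(Under Repair) = 3.4164, t(Degraded) = 3.6977, t(Running) = 3.5772.
Expected hours from Degraded to Idle: 3.6977.

3.6977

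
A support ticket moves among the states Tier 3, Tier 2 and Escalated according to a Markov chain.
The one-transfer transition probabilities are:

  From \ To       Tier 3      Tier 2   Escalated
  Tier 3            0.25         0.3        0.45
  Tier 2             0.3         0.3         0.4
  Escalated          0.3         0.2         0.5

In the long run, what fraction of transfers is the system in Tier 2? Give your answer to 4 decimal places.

Let the stationary distribution be π with π = πP and π_1 + π_2 + π_3 = 1.
π_1 = 0.25·π_1 + 0.3·π_2 + 0.3·π_3
π_2 = 0.3·π_1 + 0.3·π_2 + 0.2·π_3
Solving with the normalization constraint gives π = (0.2857, 0.2540, 0.4603).
So the stationary probability of Tier 2 is 0.2540.

0.2540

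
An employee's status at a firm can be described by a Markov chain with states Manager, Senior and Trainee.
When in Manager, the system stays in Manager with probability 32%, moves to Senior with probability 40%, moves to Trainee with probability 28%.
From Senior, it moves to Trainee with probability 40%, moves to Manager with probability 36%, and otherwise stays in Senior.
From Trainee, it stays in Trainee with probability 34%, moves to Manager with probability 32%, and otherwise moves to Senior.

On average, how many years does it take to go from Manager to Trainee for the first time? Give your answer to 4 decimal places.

Let t(s) be the expected number of years to first reach Trainee from state s, with t(Trainee) = 0. Conditioning on the first year:
t(Manager) = 1 + 0.32·t(Manager) + 0.4·t(Senior)
t(Senior) = 1 + 0.36·t(Manager) + 0.24·t(Senior)
Solving: t(Manager) = 3.1116, t(Senior) = 2.7897.
Expected years from Manager to Trainee: 3.1116.

3.1116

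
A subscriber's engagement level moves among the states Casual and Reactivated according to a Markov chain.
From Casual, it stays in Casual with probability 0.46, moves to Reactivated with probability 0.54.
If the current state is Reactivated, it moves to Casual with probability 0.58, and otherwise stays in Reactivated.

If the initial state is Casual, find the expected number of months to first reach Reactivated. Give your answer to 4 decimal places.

1.8519

Let t(s) be the expected number of months to first reach Reactivated from state s, with t(Reactivated) = 0. Conditioning on the first month:
t(Casual) = 1 + 0.46·t(Casual)
Solving: t(Casual) = 1.8519.
Expected months from Casual to Reactivated: 1.8519.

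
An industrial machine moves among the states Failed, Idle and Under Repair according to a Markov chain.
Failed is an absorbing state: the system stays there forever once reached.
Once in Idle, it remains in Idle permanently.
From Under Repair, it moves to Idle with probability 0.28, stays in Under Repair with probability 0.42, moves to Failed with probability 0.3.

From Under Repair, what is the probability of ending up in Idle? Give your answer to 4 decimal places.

0.4828

Let h(s) be the probability of absorption at Idle starting from transient state s. Then h(Idle) = 1 and h(Failed) = 0. By first-step analysis:
h(Under Repair) = 0.3·0 + 0.28·1 + 0.42·h(Under Repair)
Solving: h(Under Repair) = 0.4828.
Starting from Under Repair, the probability is 0.4828.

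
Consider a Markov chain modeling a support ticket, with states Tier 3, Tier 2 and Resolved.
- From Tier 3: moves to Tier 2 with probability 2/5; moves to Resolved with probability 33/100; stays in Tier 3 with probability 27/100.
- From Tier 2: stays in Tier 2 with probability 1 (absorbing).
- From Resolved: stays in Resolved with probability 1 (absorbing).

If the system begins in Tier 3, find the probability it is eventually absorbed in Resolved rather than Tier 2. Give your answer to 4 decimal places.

0.4521

Let h(s) be the probability of absorption at Resolved starting from transient state s. Then h(Resolved) = 1 and h(Tier 2) = 0. By first-step analysis:
h(Tier 3) = 0.27·h(Tier 3) + 0.4·0 + 0.33·1
Solving: h(Tier 3) = 0.4521.
Starting from Tier 3, the probability is 0.4521.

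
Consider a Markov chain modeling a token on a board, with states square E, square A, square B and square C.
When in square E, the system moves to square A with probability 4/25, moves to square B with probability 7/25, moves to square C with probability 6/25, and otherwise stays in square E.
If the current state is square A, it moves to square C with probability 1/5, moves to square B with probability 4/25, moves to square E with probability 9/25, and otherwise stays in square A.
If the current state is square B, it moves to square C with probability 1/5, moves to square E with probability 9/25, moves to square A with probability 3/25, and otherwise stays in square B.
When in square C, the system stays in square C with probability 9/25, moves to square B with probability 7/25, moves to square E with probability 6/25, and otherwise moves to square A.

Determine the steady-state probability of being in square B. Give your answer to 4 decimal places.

0.2719

Let the stationary distribution be π with π = πP and π_1 + π_2 + π_3 + π_4 = 1.
π_1 = 0.32·π_1 + 0.36·π_2 + 0.36·π_3 + 0.24·π_4
π_2 = 0.16·π_1 + 0.28·π_2 + 0.12·π_3 + 0.12·π_4
π_3 = 0.28·π_1 + 0.16·π_2 + 0.32·π_3 + 0.28·π_4
Solving with the normalization constraint gives π = (0.3169, 0.1579, 0.2719, 0.2532).
So the stationary probability of square B is 0.2719.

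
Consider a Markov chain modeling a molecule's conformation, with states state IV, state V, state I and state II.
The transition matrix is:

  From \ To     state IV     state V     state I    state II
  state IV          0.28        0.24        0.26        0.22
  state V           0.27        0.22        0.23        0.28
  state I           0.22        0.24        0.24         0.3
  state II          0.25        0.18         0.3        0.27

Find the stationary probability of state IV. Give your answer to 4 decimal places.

Let the stationary distribution be π with π = πP and π_1 + π_2 + π_3 + π_4 = 1.
π_1 = 0.28·π_1 + 0.27·π_2 + 0.22·π_3 + 0.25·π_4
π_2 = 0.24·π_1 + 0.22·π_2 + 0.24·π_3 + 0.18·π_4
π_3 = 0.26·π_1 + 0.23·π_2 + 0.24·π_3 + 0.3·π_4
Solving with the normalization constraint gives π = (0.2543, 0.2196, 0.2589, 0.2673).
So the stationary probability of state IV is 0.2543.

0.2543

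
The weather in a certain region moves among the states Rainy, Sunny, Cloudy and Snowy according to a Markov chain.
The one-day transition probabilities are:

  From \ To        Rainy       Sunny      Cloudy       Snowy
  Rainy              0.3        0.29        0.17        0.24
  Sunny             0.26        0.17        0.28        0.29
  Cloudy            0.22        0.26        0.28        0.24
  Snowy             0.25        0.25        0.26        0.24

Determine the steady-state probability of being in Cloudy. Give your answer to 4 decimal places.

0.2466

Let the stationary distribution be π with π = πP and π_1 + π_2 + π_3 + π_4 = 1.
π_1 = 0.3·π_1 + 0.26·π_2 + 0.22·π_3 + 0.25·π_4
π_2 = 0.29·π_1 + 0.17·π_2 + 0.26·π_3 + 0.25·π_4
π_3 = 0.17·π_1 + 0.28·π_2 + 0.28·π_3 + 0.26·π_4
Solving with the normalization constraint gives π = (0.2579, 0.2433, 0.2466, 0.2522).
So the stationary probability of Cloudy is 0.2466.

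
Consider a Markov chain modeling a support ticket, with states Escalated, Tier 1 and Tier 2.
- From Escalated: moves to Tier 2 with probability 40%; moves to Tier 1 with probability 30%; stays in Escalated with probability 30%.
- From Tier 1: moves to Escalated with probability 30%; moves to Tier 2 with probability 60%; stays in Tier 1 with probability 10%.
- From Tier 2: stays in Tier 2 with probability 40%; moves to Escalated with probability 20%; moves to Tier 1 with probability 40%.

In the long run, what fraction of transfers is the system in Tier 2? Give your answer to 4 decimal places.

Let the stationary distribution be π with π = πP and π_1 + π_2 + π_3 = 1.
π_1 = 0.3·π_1 + 0.3·π_2 + 0.2·π_3
π_2 = 0.3·π_1 + 0.1·π_2 + 0.4·π_3
Solving with the normalization constraint gives π = (0.2542, 0.2881, 0.4576).
So the stationary probability of Tier 2 is 0.4576.

0.4576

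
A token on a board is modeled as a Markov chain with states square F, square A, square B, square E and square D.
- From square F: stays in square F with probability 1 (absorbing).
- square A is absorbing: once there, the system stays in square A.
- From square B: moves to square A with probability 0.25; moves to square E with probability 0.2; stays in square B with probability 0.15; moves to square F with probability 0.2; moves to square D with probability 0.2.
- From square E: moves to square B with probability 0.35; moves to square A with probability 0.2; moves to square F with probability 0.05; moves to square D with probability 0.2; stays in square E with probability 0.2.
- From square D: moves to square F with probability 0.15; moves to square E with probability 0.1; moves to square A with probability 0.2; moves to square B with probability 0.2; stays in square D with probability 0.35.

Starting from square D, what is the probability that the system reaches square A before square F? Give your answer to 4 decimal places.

Let h(s) be the probability of absorption at square A starting from transient state s. Then h(square A) = 1 and h(square F) = 0. By first-step analysis:
h(square B) = 0.2·0 + 0.25·1 + 0.15·h(square B) + 0.2·h(square E) + 0.2·h(square D)
h(square E) = 0.05·0 + 0.2·1 + 0.35·h(square B) + 0.2·h(square E) + 0.2·h(square D)
h(square D) = 0.15·0 + 0.2·1 + 0.2·h(square B) + 0.1·h(square E) + 0.35·h(square D)
Solving: h(square B) = 0.5865, h(square E) = 0.6538, h(square D) = 0.5887.
Starting from square D, the probability is 0.5887.

0.5887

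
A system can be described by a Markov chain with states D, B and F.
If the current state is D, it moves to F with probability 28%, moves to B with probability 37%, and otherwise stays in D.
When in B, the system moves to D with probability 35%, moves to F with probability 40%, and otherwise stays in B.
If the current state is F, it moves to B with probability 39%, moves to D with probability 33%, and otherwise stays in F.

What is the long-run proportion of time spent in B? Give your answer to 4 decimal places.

0.3361

Let the stationary distribution be π with π = πP and π_1 + π_2 + π_3 = 1.
π_1 = 0.35·π_1 + 0.35·π_2 + 0.33·π_3
π_2 = 0.37·π_1 + 0.25·π_2 + 0.39·π_3
Solving with the normalization constraint gives π = (0.3436, 0.3361, 0.3203).
So the stationary probability of B is 0.3361.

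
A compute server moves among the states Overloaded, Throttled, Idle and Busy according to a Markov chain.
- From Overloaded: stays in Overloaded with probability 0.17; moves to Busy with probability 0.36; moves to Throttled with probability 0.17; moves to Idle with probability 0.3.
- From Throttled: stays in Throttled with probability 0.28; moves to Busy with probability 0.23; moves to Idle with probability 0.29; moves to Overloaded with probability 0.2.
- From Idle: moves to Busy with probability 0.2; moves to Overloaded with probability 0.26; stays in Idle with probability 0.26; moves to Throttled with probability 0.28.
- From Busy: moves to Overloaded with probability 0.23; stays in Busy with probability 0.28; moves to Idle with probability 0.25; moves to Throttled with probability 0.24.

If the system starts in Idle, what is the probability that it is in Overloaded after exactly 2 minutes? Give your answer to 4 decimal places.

Propagate the distribution vector 2 minutes from Idle.
After 0 minutes: (0.0000, 0.0000, 1.0000, 0.0000)
After 1 minute: (0.2600, 0.2800, 0.2600, 0.2000)
After 2 minutes: (0.2138, 0.2434, 0.2768, 0.2660)
P(in Overloaded after 2 minutes) = 0.2138

0.2138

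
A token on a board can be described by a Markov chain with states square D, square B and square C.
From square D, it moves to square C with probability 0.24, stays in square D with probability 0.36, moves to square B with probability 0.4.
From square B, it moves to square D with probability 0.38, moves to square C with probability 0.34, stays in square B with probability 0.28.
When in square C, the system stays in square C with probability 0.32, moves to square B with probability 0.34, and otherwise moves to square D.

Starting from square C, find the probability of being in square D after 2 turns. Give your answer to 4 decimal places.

0.3604

Sum over the intermediate state after 1 turn:
P = P(square C→square D)·P(square D→square D) + P(square C→square B)·P(square B→square D) + P(square C→square C)·P(square C→square D)
  = 0.34×0.36 + 0.34×0.38 + 0.32×0.34
  = 0.1224 + 0.1292 + 0.1088 = 0.3604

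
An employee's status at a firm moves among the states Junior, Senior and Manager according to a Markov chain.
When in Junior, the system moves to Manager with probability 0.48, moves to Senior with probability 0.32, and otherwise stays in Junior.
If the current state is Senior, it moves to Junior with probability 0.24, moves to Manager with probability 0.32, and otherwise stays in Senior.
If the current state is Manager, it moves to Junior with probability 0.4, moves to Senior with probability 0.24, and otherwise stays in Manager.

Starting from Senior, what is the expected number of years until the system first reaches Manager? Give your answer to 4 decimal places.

2.8017

Let t(s) be the expected number of years to first reach Manager from state s, with t(Manager) = 0. Conditioning on the first year:
t(Junior) = 1 + 0.2·t(Junior) + 0.32·t(Senior)
t(Senior) = 1 + 0.24·t(Junior) + 0.44·t(Senior)
Solving: t(Junior) = 2.3707, t(Senior) = 2.8017.
Expected years from Senior to Manager: 2.8017.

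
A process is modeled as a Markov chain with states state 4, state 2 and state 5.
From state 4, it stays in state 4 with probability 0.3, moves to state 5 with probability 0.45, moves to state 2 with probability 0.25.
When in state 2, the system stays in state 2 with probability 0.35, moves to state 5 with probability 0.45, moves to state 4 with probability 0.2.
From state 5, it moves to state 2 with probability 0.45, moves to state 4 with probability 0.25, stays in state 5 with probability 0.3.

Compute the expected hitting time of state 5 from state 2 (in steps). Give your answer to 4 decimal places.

Let t(s) be the expected number of steps to first reach state 5 from state s, with t(state 5) = 0. Conditioning on the first step:
t(state 4) = 1 + 0.3·t(state 4) + 0.25·t(state 2)
t(state 2) = 1 + 0.2·t(state 4) + 0.35·t(state 2)
Solving: t(state 4) = 2.2222, t(state 2) = 2.2222.
Expected steps from state 2 to state 5: 2.2222.

2.2222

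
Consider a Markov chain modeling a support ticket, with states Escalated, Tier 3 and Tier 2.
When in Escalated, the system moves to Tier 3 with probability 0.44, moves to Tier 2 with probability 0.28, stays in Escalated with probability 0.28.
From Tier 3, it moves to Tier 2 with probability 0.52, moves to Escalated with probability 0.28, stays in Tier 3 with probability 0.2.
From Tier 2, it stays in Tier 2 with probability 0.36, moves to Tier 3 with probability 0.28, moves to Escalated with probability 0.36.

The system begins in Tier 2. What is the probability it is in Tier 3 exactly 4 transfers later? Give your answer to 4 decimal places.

0.3053

Propagate the distribution vector 4 transfers from Tier 2.
After 0 transfers: (0.0000, 0.0000, 1.0000)
After 1 transfer: (0.3600, 0.2800, 0.3600)
After 2 transfers: (0.3088, 0.3152, 0.3760)
After 3 transfers: (0.3101, 0.3042, 0.3857)
After 4 transfers: (0.3109, 0.3053, 0.3839)
P(in Tier 3 after 4 transfers) = 0.3053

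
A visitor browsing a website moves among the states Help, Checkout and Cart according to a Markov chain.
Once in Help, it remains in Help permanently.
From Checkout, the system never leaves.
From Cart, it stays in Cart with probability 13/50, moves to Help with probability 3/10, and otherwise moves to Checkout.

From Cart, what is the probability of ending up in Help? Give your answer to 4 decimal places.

0.4054

Let h(s) be the probability of absorption at Help starting from transient state s. Then h(Help) = 1 and h(Checkout) = 0. By first-step analysis:
h(Cart) = 0.3·1 + 0.44·0 + 0.26·h(Cart)
Solving: h(Cart) = 0.4054.
Starting from Cart, the probability is 0.4054.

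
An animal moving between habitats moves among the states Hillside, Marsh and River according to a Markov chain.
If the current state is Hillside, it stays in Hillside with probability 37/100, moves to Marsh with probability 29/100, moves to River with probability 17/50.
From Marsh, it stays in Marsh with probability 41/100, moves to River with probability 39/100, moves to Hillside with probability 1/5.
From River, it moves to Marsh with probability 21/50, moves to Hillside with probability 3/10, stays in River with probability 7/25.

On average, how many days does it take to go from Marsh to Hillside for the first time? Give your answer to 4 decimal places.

Let t(s) be the expected number of days to first reach Hillside from state s, with t(Hillside) = 0. Conditioning on the first day:
t(Marsh) = 1 + 0.41·t(Marsh) + 0.39·t(River)
t(River) = 1 + 0.42·t(Marsh) + 0.28·t(River)
Solving: t(Marsh) = 4.2529, t(River) = 3.8697.
Expected days from Marsh to Hillside: 4.2529.

4.2529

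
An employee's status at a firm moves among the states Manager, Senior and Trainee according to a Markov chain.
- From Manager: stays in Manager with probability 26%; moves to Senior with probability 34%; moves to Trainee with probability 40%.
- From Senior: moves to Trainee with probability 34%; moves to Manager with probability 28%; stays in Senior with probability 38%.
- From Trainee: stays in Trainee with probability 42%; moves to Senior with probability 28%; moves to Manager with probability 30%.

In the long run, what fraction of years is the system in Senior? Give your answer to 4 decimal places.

Let the stationary distribution be π with π = πP and π_1 + π_2 + π_3 = 1.
π_1 = 0.26·π_1 + 0.28·π_2 + 0.3·π_3
π_2 = 0.34·π_1 + 0.38·π_2 + 0.28·π_3
Solving with the normalization constraint gives π = (0.2821, 0.3299, 0.3880).
So the stationary probability of Senior is 0.3299.

0.3299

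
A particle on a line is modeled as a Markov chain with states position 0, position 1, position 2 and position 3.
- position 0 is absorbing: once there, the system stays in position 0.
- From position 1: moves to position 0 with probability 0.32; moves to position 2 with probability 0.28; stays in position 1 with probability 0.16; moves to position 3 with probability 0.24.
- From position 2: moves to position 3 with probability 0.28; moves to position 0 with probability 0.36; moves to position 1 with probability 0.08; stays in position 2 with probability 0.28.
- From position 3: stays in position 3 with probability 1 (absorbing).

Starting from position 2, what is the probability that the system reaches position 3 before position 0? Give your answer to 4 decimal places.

0.4368

Let h(s) be the probability of absorption at position 3 starting from transient state s. Then h(position 3) = 1 and h(position 0) = 0. By first-step analysis:
h(position 1) = 0.32·0 + 0.16·h(position 1) + 0.28·h(position 2) + 0.24·1
h(position 2) = 0.36·0 + 0.08·h(position 1) + 0.28·h(position 2) + 0.28·1
Solving: h(position 1) = 0.4313, h(position 2) = 0.4368.
Starting from position 2, the probability is 0.4368.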